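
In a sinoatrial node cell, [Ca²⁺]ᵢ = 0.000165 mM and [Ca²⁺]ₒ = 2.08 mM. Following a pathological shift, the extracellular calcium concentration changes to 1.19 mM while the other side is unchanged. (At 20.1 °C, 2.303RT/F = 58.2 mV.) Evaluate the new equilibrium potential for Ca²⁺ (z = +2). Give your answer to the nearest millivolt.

112 mV

After the shift: [Ca²⁺]_out = 1.19, [Ca²⁺]_in = 0.000165 mM.
E_new = (58.2/2)·log₁₀(1.19/0.000165) = 29.10 · (3.8581) = 112.27 mV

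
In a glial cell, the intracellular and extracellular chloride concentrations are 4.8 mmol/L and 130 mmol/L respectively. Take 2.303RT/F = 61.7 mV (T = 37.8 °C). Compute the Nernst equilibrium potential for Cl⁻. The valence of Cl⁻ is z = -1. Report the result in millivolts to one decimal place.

-88.4 mV

E = (61.7/z) · log₁₀([Cl⁻]_out/[Cl⁻]_in) with z = -1.
For an anion, dividing by z = -1 reverses the sign.
= (61.7/-1) · log₁₀(130/4.8) = -61.70 · log₁₀(27.08)
= -61.70 · (1.4327) = -88.40 mV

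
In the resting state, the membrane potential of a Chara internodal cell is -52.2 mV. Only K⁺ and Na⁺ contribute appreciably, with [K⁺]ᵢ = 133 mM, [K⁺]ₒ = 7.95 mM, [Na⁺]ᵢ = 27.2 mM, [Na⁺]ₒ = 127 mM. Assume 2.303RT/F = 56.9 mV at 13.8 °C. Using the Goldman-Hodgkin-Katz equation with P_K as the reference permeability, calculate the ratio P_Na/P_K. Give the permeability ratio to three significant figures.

0.0658

Let α = P_Na/P_K. GHK: Vm = 56.9·log₁₀[(Kₒ + α·Naₒ)/(Kᵢ + α·Naᵢ)].
10^(Vm/56.9) = 10^(-52.2/56.9) = 0.12095
So 0.12095·(Kᵢ + α·Naᵢ) = Kₒ + α·Naₒ → α = (0.12095·133.0 − 7.95) / (127.0 − 0.12095·27.2)
α = (16.09 − 7.95) / (127.0 − 3.29) = 8.136/123.7 = 0.06577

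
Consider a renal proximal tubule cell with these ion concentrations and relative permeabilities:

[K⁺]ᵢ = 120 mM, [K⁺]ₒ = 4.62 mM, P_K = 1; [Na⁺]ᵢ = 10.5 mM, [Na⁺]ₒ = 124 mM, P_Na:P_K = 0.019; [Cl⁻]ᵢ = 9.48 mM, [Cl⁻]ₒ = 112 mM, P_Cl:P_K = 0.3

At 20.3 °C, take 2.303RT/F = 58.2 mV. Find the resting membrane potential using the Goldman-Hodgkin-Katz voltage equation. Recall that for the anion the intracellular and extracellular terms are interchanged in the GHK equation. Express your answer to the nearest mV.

Vm = 58.2 · log₁₀[(Σ P·[cation]ₒ + Σ P·[anion]ᵢ) / (Σ P·[cation]ᵢ + Σ P·[anion]ₒ)]
Numerator = 1×4.62 + 0.019×124 + 0.3×9.48 = 9.82
Denominator = 1×120 + 0.019×10.5 + 0.3×112 = 153.8
Vm = 58.2 · log₁₀(0.063849) = 58.2 × (-1.1948) = -69.54 mV

-70 mV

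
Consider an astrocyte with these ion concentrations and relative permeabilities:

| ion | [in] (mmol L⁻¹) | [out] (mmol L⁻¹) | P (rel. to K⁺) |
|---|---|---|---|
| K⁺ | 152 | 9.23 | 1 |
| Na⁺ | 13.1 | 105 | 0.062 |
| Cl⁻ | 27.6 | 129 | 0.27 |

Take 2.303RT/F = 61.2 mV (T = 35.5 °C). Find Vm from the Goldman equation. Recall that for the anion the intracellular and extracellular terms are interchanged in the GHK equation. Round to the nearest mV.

-56 mV

Vm = 61.2 · log₁₀[(Σ P·[cation]ₒ + Σ P·[anion]ᵢ) / (Σ P·[cation]ᵢ + Σ P·[anion]ₒ)]
Numerator = 1×9.23 + 0.062×105 + 0.27×27.6 = 23.19
Denominator = 1×152 + 0.062×13.1 + 0.27×129 = 187.6
Vm = 61.2 · log₁₀(0.1236) = 61.2 × (-0.9080) = -55.57 mV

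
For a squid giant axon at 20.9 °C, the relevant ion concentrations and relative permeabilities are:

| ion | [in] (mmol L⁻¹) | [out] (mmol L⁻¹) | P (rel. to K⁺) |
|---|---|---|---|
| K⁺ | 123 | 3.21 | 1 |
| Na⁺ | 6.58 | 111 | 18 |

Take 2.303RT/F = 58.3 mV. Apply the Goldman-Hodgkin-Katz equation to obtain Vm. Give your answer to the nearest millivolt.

54 mV

Vm = 58.3 · log₁₀[(Σ P·[cation]ₒ + Σ P·[anion]ᵢ) / (Σ P·[cation]ᵢ + Σ P·[anion]ₒ)]
Numerator = 1×3.21 + 18×111 = 2001
Denominator = 1×123 + 18×6.58 = 241.4
Vm = 58.3 · log₁₀(8.2886) = 58.3 × (0.9185) = 53.55 mV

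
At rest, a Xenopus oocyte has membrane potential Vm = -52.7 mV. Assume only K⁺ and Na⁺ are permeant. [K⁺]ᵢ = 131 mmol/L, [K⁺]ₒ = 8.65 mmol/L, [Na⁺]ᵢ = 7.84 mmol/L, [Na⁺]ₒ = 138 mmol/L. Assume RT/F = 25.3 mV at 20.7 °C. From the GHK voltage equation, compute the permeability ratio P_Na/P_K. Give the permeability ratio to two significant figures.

0.056

Let α = P_Na/P_K. GHK: Vm = 25.3·ln[(Kₒ + α·Naₒ)/(Kᵢ + α·Naᵢ)].
e^(Vm/25.3) = e^(-52.7/25.3) = 0.12456
So 0.12456·(Kᵢ + α·Naᵢ) = Kₒ + α·Naₒ → α = (0.12456·131.0 − 8.65) / (138.0 − 0.12456·7.84)
α = (16.32 − 8.65) / (138.0 − 0.9765) = 7.667/137 = 0.05595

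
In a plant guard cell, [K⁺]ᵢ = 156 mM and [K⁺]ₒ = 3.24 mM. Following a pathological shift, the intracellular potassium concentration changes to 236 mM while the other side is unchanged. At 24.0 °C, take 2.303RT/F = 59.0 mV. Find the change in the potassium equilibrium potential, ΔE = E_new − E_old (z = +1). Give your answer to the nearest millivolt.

E_old = (59.0/1)·log₁₀(3.24/156) = -99.27 mV
E_new = (59.0/1)·log₁₀(3.24/236) = -109.88 mV
ΔE = -109.88 − (-99.27) = -10.61 mV

-11 mV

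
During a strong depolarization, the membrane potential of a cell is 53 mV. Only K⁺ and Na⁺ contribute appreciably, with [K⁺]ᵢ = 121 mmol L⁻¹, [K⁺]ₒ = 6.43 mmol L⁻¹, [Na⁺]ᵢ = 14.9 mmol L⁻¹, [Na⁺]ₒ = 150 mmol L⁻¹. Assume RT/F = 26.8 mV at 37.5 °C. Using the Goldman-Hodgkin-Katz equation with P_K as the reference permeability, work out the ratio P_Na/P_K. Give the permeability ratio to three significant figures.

Let α = P_Na/P_K. GHK: Vm = 26.8·ln[(Kₒ + α·Naₒ)/(Kᵢ + α·Naᵢ)].
e^(Vm/26.8) = e^(53.0/26.8) = 7.2255
So 7.2255·(Kᵢ + α·Naᵢ) = Kₒ + α·Naₒ → α = (7.2255·121.0 − 6.43) / (150.0 − 7.2255·14.9)
α = (874.3 − 6.43) / (150.0 − 107.7) = 867.9/42.34 = 20.5

20.5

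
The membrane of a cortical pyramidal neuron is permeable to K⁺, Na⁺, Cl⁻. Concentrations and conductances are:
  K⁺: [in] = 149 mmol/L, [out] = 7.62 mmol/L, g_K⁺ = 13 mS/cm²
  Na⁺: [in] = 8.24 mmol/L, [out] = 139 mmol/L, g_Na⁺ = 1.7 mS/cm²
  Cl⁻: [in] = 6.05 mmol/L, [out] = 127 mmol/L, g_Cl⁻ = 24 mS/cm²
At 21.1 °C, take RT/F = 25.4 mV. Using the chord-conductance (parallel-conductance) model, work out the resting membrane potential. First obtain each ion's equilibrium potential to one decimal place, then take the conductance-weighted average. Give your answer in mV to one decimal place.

-70.1 mV

E_K⁺ = (25.4/1)·ln(7.62/149) = -75.5 mV
E_Na⁺ = (25.4/1)·ln(139/8.24) = 71.8 mV
E_Cl⁻ = (25.4/-1)·ln(127/6.05) = -77.3 mV
Vm = (Σ gᵢEᵢ)/(Σ gᵢ) = (13·-75.5 + 1.7·71.8 + 24·-77.3) / (13 + 1.7 + 24)
= -2714.64 / 38.7 = -70.15 mV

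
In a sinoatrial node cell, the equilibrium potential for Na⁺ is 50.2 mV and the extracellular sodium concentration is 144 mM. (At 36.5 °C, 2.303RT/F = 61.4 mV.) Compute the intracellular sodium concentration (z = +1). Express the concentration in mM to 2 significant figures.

Nernst: E = (61.4/1) · log₁₀([out]/[in]), so log₁₀([out]/[in]) = 50.2 × 1 / 61.4 = 0.8176.
[out]/[in] = 10^(0.8176) = 6.57.
[in] = 144 / 6.57 = 21.92 mM.

22 mM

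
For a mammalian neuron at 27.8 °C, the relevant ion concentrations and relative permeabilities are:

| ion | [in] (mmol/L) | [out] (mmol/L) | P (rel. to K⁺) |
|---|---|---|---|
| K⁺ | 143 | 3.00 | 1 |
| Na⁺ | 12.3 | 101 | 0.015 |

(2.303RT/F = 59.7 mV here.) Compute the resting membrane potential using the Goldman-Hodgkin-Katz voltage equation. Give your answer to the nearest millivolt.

Vm = 59.7 · log₁₀[(Σ P·[cation]ₒ + Σ P·[anion]ᵢ) / (Σ P·[cation]ᵢ + Σ P·[anion]ₒ)]
Numerator = 1×3.00 + 0.015×101 = 4.515
Denominator = 1×143 + 0.015×12.3 = 143.2
Vm = 59.7 · log₁₀(0.031533) = 59.7 × (-1.5012) = -89.62 mV

-90 mV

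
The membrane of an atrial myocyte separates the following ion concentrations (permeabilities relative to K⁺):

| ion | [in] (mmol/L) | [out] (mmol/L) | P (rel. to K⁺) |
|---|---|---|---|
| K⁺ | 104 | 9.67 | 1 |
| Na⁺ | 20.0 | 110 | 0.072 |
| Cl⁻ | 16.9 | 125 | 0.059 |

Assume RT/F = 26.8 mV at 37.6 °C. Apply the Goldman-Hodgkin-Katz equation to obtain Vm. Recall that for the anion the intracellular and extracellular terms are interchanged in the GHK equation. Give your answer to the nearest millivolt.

-48 mV

Vm = 26.8 · ln[(Σ P·[cation]ₒ + Σ P·[anion]ᵢ) / (Σ P·[cation]ᵢ + Σ P·[anion]ₒ)]
Numerator = 1×9.67 + 0.072×110 + 0.059×16.9 = 18.59
Denominator = 1×104 + 0.072×20.0 + 0.059×125 = 112.8
Vm = 26.8 · ln(0.16476) = 26.8 × (-1.8033) = -48.33 mV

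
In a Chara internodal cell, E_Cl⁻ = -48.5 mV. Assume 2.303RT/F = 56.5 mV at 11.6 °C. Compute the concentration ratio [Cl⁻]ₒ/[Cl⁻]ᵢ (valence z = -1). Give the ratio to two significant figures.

7.2

log₁₀([out]/[in]) = E·z/(56.5) = -48.5 × -1 / 56.5 = 0.8584
[out]/[in] = 10^(0.8584) = 7.218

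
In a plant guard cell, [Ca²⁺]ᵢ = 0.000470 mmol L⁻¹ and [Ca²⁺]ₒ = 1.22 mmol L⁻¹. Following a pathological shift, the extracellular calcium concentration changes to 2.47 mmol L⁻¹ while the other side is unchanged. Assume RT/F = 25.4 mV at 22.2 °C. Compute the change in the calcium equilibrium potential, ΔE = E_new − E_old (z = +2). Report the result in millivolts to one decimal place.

9.0 mV

E_old = (25.4/2)·ln(1.22/0.000470) = 99.84 mV
E_new = (25.4/2)·ln(2.47/0.000470) = 108.80 mV
ΔE = 108.80 − (99.84) = 8.96 mV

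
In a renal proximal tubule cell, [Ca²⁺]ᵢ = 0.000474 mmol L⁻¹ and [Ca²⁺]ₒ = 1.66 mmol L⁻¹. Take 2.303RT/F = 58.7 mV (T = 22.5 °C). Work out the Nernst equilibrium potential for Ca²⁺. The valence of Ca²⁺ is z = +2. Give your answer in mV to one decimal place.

104.0 mV

E = (58.7/z) · log₁₀([Ca²⁺]_out/[Ca²⁺]_in) with z = +2.
= (58.7/2) · log₁₀(1.66/0.000474) = 29.35 · log₁₀(3502)
= 29.35 · (3.5443) = 104.03 mV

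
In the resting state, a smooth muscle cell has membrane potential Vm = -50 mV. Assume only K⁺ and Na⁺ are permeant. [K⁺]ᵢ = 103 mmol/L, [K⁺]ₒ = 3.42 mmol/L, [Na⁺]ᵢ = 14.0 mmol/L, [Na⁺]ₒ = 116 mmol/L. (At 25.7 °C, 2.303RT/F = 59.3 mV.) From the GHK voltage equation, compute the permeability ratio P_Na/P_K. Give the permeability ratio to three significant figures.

Let α = P_Na/P_K. GHK: Vm = 59.3·log₁₀[(Kₒ + α·Naₒ)/(Kᵢ + α·Naᵢ)].
10^(Vm/59.3) = 10^(-50.0/59.3) = 0.14349
So 0.14349·(Kᵢ + α·Naᵢ) = Kₒ + α·Naₒ → α = (0.14349·103.0 − 3.42) / (116.0 − 0.14349·14.0)
α = (14.78 − 3.42) / (116.0 − 2.009) = 11.36/114 = 0.09965

0.0997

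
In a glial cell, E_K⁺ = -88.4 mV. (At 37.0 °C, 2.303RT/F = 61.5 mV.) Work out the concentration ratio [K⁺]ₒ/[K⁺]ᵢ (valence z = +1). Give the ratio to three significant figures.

0.0365

log₁₀([out]/[in]) = E·z/(61.5) = -88.4 × 1 / 61.5 = -1.4374
[out]/[in] = 10^(-1.4374) = 0.03653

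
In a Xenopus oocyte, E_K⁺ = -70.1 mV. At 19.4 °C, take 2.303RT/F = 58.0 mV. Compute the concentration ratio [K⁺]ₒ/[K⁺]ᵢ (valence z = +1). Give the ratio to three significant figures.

log₁₀([out]/[in]) = E·z/(58.0) = -70.1 × 1 / 58.0 = -1.2086
[out]/[in] = 10^(-1.2086) = 0.06186

0.0619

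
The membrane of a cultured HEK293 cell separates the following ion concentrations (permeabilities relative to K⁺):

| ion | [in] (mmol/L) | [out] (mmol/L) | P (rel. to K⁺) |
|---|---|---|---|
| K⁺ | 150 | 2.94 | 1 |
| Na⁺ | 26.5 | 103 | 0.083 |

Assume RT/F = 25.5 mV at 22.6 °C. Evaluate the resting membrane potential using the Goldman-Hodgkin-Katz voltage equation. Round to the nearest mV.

-66 mV

Vm = 25.5 · ln[(Σ P·[cation]ₒ + Σ P·[anion]ᵢ) / (Σ P·[cation]ᵢ + Σ P·[anion]ₒ)]
Numerator = 1×2.94 + 0.083×103 = 11.49
Denominator = 1×150 + 0.083×26.5 = 152.2
Vm = 25.5 · ln(0.075486) = 25.5 × (-2.5838) = -65.89 mV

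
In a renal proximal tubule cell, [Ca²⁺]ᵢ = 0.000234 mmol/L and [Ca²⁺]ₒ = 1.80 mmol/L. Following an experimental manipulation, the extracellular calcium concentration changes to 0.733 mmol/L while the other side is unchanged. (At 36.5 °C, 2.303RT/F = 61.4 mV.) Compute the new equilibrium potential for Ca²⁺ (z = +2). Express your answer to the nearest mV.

After the shift: [Ca²⁺]_out = 0.733, [Ca²⁺]_in = 0.000234 mmol/L.
E_new = (61.4/2)·log₁₀(0.733/0.000234) = 30.70 · (3.4959) = 107.32 mV

107 mV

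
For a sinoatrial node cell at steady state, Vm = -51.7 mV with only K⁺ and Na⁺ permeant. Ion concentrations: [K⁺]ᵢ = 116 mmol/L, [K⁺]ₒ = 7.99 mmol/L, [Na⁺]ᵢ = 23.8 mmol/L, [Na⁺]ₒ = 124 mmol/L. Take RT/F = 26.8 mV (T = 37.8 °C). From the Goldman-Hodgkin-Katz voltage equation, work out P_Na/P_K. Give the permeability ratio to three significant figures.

Let α = P_Na/P_K. GHK: Vm = 26.8·ln[(Kₒ + α·Naₒ)/(Kᵢ + α·Naᵢ)].
e^(Vm/26.8) = e^(-51.7/26.8) = 0.14528
So 0.14528·(Kᵢ + α·Naᵢ) = Kₒ + α·Naₒ → α = (0.14528·116.0 − 7.99) / (124.0 − 0.14528·23.8)
α = (16.85 − 7.99) / (124.0 − 3.458) = 8.862/120.5 = 0.07352

0.0735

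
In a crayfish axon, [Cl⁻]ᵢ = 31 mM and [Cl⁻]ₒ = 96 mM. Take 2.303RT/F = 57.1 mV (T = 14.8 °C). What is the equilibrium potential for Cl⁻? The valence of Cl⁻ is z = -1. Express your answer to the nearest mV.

E = (57.1/z) · log₁₀([Cl⁻]_out/[Cl⁻]_in) with z = -1.
For an anion, dividing by z = -1 reverses the sign.
= (57.1/-1) · log₁₀(96/31) = -57.10 · log₁₀(3.097)
= -57.10 · (0.4909) = -28.03 mV

-28 mV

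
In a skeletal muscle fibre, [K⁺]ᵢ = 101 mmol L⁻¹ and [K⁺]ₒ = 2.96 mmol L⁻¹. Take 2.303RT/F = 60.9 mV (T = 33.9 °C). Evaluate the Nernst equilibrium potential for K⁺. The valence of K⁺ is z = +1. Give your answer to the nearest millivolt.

-93 mV

E = (60.9/z) · log₁₀([K⁺]_out/[K⁺]_in) with z = +1.
= (60.9/1) · log₁₀(2.96/101) = 60.90 · log₁₀(0.02931)
= 60.90 · (-1.5330) = -93.36 mV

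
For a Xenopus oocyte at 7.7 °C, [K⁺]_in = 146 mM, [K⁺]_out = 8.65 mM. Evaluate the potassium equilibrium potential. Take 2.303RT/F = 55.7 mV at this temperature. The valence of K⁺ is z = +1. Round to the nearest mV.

-68 mV

E = (55.7/z) · log₁₀([K⁺]_out/[K⁺]_in) with z = +1.
= (55.7/1) · log₁₀(8.65/146) = 55.70 · log₁₀(0.05925)
= 55.70 · (-1.2273) = -68.36 mV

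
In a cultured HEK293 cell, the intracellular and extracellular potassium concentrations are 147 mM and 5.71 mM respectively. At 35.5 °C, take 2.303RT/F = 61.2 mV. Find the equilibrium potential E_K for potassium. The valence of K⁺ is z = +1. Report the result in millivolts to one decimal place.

E = (61.2/z) · log₁₀([K⁺]_out/[K⁺]_in) with z = +1.
= (61.2/1) · log₁₀(5.71/147) = 61.20 · log₁₀(0.03884)
= 61.20 · (-1.4107) = -86.33 mV

-86.3 mV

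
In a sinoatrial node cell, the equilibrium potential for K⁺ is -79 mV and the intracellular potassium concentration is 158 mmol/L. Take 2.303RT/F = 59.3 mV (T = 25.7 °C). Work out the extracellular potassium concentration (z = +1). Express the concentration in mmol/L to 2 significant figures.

Nernst: E = (59.3/1) · log₁₀([out]/[in]), so log₁₀([out]/[in]) = -79.0 × 1 / 59.3 = -1.3322.
[out]/[in] = 10^(-1.3322) = 0.04654.
[out] = 0.04654 × 158 = 7.353 mmol/L.

7.4 mmol/L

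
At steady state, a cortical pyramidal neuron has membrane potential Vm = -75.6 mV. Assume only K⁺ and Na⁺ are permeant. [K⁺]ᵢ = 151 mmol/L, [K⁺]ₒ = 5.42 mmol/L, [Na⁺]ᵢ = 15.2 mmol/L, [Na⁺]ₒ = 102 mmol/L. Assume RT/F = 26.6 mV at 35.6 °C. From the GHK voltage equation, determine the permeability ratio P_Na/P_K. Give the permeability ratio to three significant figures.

Let α = P_Na/P_K. GHK: Vm = 26.6·ln[(Kₒ + α·Naₒ)/(Kᵢ + α·Naᵢ)].
e^(Vm/26.6) = e^(-75.6/26.6) = 0.058303
So 0.058303·(Kᵢ + α·Naᵢ) = Kₒ + α·Naₒ → α = (0.058303·151.0 − 5.42) / (102.0 − 0.058303·15.2)
α = (8.804 − 5.42) / (102.0 − 0.8862) = 3.384/101.1 = 0.03346

0.0335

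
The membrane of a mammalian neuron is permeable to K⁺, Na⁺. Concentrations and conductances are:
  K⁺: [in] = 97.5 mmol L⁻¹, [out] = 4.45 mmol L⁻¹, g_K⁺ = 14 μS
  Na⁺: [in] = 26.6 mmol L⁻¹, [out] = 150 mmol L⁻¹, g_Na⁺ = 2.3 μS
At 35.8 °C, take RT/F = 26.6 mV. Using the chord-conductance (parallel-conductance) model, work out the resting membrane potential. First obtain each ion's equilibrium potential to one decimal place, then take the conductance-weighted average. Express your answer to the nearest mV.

E_K⁺ = (26.6/1)·ln(4.45/97.5) = -82.1 mV
E_Na⁺ = (26.6/1)·ln(150/26.6) = 46.0 mV
Vm = (Σ gᵢEᵢ)/(Σ gᵢ) = (14·-82.1 + 2.3·46.0) / (14 + 2.3)
= -1043.60 / 16.3 = -64.02 mV

-64 mV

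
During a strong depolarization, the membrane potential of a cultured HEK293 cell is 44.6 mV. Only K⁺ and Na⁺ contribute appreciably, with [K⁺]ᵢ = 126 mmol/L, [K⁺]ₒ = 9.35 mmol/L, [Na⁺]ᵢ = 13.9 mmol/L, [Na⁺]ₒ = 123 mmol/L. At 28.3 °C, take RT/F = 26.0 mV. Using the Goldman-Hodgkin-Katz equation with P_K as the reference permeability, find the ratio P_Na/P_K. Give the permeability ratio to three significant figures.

Let α = P_Na/P_K. GHK: Vm = 26.0·ln[(Kₒ + α·Naₒ)/(Kᵢ + α·Naᵢ)].
e^(Vm/26.0) = e^(44.6/26.0) = 5.5588
So 5.5588·(Kᵢ + α·Naᵢ) = Kₒ + α·Naₒ → α = (5.5588·126.0 − 9.35) / (123.0 − 5.5588·13.9)
α = (700.4 − 9.35) / (123.0 − 77.27) = 691.1/45.73 = 15.11

15.1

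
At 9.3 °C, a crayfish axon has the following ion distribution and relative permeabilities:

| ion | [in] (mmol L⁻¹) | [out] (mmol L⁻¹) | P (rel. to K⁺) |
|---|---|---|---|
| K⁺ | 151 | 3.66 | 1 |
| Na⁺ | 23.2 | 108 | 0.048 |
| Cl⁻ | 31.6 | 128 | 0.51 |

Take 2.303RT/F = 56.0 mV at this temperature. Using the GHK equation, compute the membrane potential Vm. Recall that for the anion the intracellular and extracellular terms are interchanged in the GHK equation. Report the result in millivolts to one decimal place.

-52.6 mV

Vm = 56.0 · log₁₀[(Σ P·[cation]ₒ + Σ P·[anion]ᵢ) / (Σ P·[cation]ᵢ + Σ P·[anion]ₒ)]
Numerator = 1×3.66 + 0.048×108 + 0.51×31.6 = 24.96
Denominator = 1×151 + 0.048×23.2 + 0.51×128 = 217.4
Vm = 56.0 · log₁₀(0.11481) = 56.0 × (-0.9400) = -52.64 mV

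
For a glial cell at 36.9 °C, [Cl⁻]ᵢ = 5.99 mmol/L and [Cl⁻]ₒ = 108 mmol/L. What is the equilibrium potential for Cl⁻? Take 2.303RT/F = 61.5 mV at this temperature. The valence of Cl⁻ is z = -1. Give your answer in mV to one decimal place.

-77.2 mV

E = (61.5/z) · log₁₀([Cl⁻]_out/[Cl⁻]_in) with z = -1.
For an anion, dividing by z = -1 reverses the sign.
= (61.5/-1) · log₁₀(108/5.99) = -61.50 · log₁₀(18.03)
= -61.50 · (1.2560) = -77.24 mV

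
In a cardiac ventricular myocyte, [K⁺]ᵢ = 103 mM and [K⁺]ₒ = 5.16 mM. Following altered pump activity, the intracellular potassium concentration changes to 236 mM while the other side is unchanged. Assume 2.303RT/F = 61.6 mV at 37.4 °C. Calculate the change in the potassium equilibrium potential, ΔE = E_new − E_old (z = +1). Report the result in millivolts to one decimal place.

-22.2 mV

E_old = (61.6/1)·log₁₀(5.16/103) = -80.09 mV
E_new = (61.6/1)·log₁₀(5.16/236) = -102.27 mV
ΔE = -102.27 − (-80.09) = -22.18 mV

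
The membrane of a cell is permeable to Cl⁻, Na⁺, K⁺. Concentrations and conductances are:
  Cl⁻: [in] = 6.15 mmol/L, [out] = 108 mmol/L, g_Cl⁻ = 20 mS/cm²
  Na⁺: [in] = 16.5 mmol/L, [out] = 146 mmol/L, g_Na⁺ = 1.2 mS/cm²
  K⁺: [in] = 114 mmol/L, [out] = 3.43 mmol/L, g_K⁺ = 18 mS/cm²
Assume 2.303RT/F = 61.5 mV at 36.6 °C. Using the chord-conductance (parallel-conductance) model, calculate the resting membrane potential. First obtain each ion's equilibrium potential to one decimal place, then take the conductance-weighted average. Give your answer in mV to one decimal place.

-80.2 mV

E_Cl⁻ = (61.5/-1)·log₁₀(108/6.15) = -76.5 mV
E_Na⁺ = (61.5/1)·log₁₀(146/16.5) = 58.2 mV
E_K⁺ = (61.5/1)·log₁₀(3.43/114) = -93.6 mV
Vm = (Σ gᵢEᵢ)/(Σ gᵢ) = (20·-76.5 + 1.2·58.2 + 18·-93.6) / (20 + 1.2 + 18)
= -3144.96 / 39.2 = -80.23 mV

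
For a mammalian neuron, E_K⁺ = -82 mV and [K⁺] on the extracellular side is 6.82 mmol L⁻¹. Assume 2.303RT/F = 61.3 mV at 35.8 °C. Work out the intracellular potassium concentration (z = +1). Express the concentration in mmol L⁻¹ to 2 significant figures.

150 mmol L⁻¹

Nernst: E = (61.3/1) · log₁₀([out]/[in]), so log₁₀([out]/[in]) = -82.0 × 1 / 61.3 = -1.3377.
[out]/[in] = 10^(-1.3377) = 0.04595.
[in] = 6.82 / 0.04595 = 148.4 mmol L⁻¹.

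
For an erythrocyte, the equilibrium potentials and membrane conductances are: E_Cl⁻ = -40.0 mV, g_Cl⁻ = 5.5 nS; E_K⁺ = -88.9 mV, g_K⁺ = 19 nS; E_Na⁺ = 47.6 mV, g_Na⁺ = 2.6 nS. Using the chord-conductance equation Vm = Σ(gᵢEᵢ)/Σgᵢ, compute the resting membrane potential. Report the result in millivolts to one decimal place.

Σ gᵢEᵢ = 5.5·(-40.0) + 19·(-88.9) + 2.6·(47.6) = -1785.34
Σ gᵢ = 5.5 + 19 + 2.6 = 27.1
Vm = -1785.34 / 27.1 = -65.88 mV

-65.9 mV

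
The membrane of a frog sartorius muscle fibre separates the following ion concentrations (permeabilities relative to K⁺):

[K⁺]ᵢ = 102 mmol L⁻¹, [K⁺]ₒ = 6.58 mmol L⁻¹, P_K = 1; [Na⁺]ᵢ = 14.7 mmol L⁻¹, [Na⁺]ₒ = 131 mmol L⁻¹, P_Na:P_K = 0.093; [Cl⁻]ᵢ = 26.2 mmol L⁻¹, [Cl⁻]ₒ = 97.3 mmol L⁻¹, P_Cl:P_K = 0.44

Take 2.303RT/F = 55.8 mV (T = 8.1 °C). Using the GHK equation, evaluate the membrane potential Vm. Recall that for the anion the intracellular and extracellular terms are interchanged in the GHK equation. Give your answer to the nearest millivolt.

Vm = 55.8 · log₁₀[(Σ P·[cation]ₒ + Σ P·[anion]ᵢ) / (Σ P·[cation]ᵢ + Σ P·[anion]ₒ)]
Numerator = 1×6.58 + 0.093×131 + 0.44×26.2 = 30.29
Denominator = 1×102 + 0.093×14.7 + 0.44×97.3 = 146.2
Vm = 55.8 · log₁₀(0.20722) = 55.8 × (-0.6836) = -38.14 mV

-38 mV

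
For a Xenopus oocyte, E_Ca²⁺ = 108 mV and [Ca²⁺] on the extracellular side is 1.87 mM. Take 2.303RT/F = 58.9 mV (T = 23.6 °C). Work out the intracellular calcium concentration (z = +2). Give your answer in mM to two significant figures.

Nernst: E = (58.9/2) · log₁₀([out]/[in]), so log₁₀([out]/[in]) = 108.0 × 2 / 58.9 = 3.6672.
[out]/[in] = 10^(3.6672) = 4648.
[in] = 1.87 / 4648 = 0.0004024 mM.

0.00040 mM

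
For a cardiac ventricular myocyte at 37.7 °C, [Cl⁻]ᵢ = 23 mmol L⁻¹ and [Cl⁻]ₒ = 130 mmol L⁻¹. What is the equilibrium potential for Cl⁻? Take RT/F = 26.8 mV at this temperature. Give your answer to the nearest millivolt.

E = (26.8/z) · ln([Cl⁻]_out/[Cl⁻]_in) with z = -1.
For an anion, dividing by z = -1 reverses the sign.
= (26.8/-1) · ln(130/23) = -26.80 · ln(5.652)
= -26.80 · (1.7320) = -46.42 mV

-46 mV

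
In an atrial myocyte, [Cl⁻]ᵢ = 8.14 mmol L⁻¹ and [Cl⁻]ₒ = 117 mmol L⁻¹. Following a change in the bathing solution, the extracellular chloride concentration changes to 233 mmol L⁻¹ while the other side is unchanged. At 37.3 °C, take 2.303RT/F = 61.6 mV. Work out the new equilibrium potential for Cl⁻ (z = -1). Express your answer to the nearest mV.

After the shift: [Cl⁻]_out = 233, [Cl⁻]_in = 8.14 mmol L⁻¹.
E_new = (61.6/-1)·log₁₀(233/8.14) = -61.60 · (1.4567) = -89.73 mV

-90 mV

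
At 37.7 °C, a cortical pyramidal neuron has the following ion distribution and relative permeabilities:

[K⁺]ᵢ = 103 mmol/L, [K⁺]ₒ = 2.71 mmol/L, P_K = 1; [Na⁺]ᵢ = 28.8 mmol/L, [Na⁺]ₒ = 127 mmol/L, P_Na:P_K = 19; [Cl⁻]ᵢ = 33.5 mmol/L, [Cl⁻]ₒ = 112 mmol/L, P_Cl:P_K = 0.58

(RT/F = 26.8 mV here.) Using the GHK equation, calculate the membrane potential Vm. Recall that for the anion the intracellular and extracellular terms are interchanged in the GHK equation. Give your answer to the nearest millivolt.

33 mV

Vm = 26.8 · ln[(Σ P·[cation]ₒ + Σ P·[anion]ᵢ) / (Σ P·[cation]ᵢ + Σ P·[anion]ₒ)]
Numerator = 1×2.71 + 19×127 + 0.58×33.5 = 2435
Denominator = 1×103 + 19×28.8 + 0.58×112 = 715.2
Vm = 26.8 · ln(3.405) = 26.8 × (1.2253) = 32.84 mV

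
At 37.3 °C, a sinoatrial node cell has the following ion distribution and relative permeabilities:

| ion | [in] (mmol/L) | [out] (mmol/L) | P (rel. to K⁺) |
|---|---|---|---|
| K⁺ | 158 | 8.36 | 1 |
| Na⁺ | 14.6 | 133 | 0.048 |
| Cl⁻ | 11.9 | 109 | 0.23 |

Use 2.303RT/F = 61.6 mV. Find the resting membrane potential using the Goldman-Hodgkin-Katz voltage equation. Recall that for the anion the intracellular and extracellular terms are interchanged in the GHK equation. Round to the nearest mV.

-63 mV

Vm = 61.6 · log₁₀[(Σ P·[cation]ₒ + Σ P·[anion]ᵢ) / (Σ P·[cation]ᵢ + Σ P·[anion]ₒ)]
Numerator = 1×8.36 + 0.048×133 + 0.23×11.9 = 17.48
Denominator = 1×158 + 0.048×14.6 + 0.23×109 = 183.8
Vm = 61.6 · log₁₀(0.095124) = 61.6 × (-1.0217) = -62.94 mV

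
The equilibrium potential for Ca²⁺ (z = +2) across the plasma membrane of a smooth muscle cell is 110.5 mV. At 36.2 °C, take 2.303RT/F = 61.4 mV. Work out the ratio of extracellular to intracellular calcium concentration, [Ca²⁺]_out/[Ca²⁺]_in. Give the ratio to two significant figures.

log₁₀([out]/[in]) = E·z/(61.4) = 110.5 × 2 / 61.4 = 3.5993
[out]/[in] = 10^(3.5993) = 3975

4000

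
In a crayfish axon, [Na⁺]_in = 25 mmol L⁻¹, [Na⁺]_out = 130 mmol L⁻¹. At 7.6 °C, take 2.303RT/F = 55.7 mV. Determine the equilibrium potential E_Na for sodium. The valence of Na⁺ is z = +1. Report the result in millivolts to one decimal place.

39.9 mV

E = (55.7/z) · log₁₀([Na⁺]_out/[Na⁺]_in) with z = +1.
= (55.7/1) · log₁₀(130/25) = 55.70 · log₁₀(5.2)
= 55.70 · (0.7160) = 39.88 mV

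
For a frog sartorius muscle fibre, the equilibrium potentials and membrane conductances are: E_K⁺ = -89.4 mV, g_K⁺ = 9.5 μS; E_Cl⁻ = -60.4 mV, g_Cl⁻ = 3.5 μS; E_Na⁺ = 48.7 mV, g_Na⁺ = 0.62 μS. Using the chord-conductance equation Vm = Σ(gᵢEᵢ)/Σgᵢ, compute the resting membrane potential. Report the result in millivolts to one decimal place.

-75.7 mV

Σ gᵢEᵢ = 9.5·(-89.4) + 3.5·(-60.4) + 0.62·(48.7) = -1030.51
Σ gᵢ = 9.5 + 3.5 + 0.62 = 13.62
Vm = -1030.51 / 13.62 = -75.66 mV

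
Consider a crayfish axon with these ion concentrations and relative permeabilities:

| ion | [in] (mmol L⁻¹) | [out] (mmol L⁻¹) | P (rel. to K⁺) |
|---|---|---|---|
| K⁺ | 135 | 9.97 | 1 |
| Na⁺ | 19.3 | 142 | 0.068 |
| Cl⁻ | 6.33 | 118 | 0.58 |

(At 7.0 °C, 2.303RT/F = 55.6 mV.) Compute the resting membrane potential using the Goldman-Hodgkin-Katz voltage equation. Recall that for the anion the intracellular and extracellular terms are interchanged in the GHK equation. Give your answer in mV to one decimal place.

Vm = 55.6 · log₁₀[(Σ P·[cation]ₒ + Σ P·[anion]ᵢ) / (Σ P·[cation]ᵢ + Σ P·[anion]ₒ)]
Numerator = 1×9.97 + 0.068×142 + 0.58×6.33 = 23.3
Denominator = 1×135 + 0.068×19.3 + 0.58×118 = 204.8
Vm = 55.6 · log₁₀(0.11378) = 55.6 × (-0.9439) = -52.48 mV

-52.5 mV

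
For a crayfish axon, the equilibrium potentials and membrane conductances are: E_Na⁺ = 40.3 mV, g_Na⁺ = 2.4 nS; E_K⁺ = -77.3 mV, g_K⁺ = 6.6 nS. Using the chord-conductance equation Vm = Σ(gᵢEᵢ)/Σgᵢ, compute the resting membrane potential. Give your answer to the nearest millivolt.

Σ gᵢEᵢ = 2.4·(40.3) + 6.6·(-77.3) = -413.46
Σ gᵢ = 2.4 + 6.6 = 9
Vm = -413.46 / 9 = -45.94 mV

-46 mV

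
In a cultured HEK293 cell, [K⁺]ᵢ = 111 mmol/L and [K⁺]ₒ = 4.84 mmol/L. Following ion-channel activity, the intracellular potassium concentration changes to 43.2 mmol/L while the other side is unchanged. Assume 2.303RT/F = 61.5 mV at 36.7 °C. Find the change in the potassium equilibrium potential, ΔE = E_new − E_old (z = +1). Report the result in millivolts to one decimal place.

E_old = (61.5/1)·log₁₀(4.84/111) = -83.67 mV
E_new = (61.5/1)·log₁₀(4.84/43.2) = -58.46 mV
ΔE = -58.46 − (-83.67) = 25.21 mV

25.2 mV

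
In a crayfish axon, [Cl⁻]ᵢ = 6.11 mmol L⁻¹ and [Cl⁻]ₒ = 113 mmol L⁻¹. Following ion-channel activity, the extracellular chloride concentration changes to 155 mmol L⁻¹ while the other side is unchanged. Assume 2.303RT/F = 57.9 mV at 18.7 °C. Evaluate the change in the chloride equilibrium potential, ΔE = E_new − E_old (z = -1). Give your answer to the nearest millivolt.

E_old = (57.9/-1)·log₁₀(113/6.11) = -73.36 mV
E_new = (57.9/-1)·log₁₀(155/6.11) = -81.31 mV
ΔE = -81.31 − (-73.36) = -7.95 mV

-8 mV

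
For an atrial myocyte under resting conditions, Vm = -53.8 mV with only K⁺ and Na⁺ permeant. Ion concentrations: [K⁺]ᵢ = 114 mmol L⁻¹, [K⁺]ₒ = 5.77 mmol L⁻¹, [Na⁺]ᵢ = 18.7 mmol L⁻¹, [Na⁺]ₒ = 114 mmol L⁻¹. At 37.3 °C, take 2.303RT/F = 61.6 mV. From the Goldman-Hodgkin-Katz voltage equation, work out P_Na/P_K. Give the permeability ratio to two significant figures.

Let α = P_Na/P_K. GHK: Vm = 61.6·log₁₀[(Kₒ + α·Naₒ)/(Kᵢ + α·Naᵢ)].
10^(Vm/61.6) = 10^(-53.8/61.6) = 0.13385
So 0.13385·(Kᵢ + α·Naᵢ) = Kₒ + α·Naₒ → α = (0.13385·114.0 − 5.77) / (114.0 − 0.13385·18.7)
α = (15.26 − 5.77) / (114.0 − 2.503) = 9.489/111.5 = 0.08511

0.085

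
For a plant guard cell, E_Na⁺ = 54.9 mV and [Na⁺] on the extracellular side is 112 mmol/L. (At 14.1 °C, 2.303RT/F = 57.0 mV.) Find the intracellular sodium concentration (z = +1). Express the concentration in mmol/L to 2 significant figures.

12 mmol/L

Nernst: E = (57.0/1) · log₁₀([out]/[in]), so log₁₀([out]/[in]) = 54.9 × 1 / 57.0 = 0.9632.
[out]/[in] = 10^(0.9632) = 9.187.
[in] = 112 / 9.187 = 12.19 mmol/L.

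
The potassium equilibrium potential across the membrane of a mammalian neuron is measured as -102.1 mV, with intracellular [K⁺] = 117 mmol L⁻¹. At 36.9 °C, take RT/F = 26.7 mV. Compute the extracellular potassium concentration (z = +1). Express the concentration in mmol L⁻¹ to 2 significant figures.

Nernst: E = (26.7/1) · ln([out]/[in]), so ln([out]/[in]) = -102.1 × 1 / 26.7 = -3.8240.
[out]/[in] = e^(-3.8240) = 0.02184.
[out] = 0.02184 × 117 = 2.555 mmol L⁻¹.

2.6 mmol L⁻¹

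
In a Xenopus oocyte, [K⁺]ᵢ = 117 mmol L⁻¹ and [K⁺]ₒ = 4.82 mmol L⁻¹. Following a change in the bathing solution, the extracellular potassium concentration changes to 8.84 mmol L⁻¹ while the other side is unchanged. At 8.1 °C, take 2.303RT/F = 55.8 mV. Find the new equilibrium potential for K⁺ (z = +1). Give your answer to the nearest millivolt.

-63 mV

After the shift: [K⁺]_out = 8.84, [K⁺]_in = 117 mmol L⁻¹.
E_new = (55.8/1)·log₁₀(8.84/117) = 55.80 · (-1.1217) = -62.59 mV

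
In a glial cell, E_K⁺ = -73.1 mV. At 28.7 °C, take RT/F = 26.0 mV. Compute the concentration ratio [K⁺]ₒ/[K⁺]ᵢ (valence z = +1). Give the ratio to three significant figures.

0.0601

ln([out]/[in]) = E·z/(26.0) = -73.1 × 1 / 26.0 = -2.8115
[out]/[in] = e^(-2.8115) = 0.06011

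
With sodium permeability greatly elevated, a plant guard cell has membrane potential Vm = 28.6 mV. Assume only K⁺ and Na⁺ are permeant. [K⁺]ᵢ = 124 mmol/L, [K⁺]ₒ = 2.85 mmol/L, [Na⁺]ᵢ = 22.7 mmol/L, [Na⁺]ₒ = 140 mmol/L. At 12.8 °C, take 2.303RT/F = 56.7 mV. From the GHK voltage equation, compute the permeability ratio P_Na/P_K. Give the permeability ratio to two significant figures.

Let α = P_Na/P_K. GHK: Vm = 56.7·log₁₀[(Kₒ + α·Naₒ)/(Kᵢ + α·Naᵢ)].
10^(Vm/56.7) = 10^(28.6/56.7) = 3.1945
So 3.1945·(Kᵢ + α·Naᵢ) = Kₒ + α·Naₒ → α = (3.1945·124.0 − 2.85) / (140.0 − 3.1945·22.7)
α = (396.1 − 2.85) / (140.0 − 72.52) = 393.3/67.48 = 5.828

5.8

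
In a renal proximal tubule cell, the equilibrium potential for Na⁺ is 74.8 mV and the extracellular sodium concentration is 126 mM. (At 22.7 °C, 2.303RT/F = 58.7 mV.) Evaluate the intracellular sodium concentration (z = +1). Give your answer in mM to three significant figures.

Nernst: E = (58.7/1) · log₁₀([out]/[in]), so log₁₀([out]/[in]) = 74.8 × 1 / 58.7 = 1.2743.
[out]/[in] = 10^(1.2743) = 18.81.
[in] = 126 / 18.81 = 6.7 mM.

6.70 mM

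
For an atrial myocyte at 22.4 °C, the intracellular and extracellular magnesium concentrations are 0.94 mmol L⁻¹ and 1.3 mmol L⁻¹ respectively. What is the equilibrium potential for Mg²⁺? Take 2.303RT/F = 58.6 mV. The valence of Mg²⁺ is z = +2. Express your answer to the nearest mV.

E = (58.6/z) · log₁₀([Mg²⁺]_out/[Mg²⁺]_in) with z = +2.
= (58.6/2) · log₁₀(1.3/0.94) = 29.30 · log₁₀(1.383)
= 29.30 · (0.1408) = 4.13 mV

4 mV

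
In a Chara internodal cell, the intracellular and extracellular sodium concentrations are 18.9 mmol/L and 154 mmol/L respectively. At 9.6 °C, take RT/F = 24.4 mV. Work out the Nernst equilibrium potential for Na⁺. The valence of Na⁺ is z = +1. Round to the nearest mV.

51 mV

E = (24.4/z) · ln([Na⁺]_out/[Na⁺]_in) with z = +1.
= (24.4/1) · ln(154/18.9) = 24.40 · ln(8.148)
= 24.40 · (2.0978) = 51.19 mV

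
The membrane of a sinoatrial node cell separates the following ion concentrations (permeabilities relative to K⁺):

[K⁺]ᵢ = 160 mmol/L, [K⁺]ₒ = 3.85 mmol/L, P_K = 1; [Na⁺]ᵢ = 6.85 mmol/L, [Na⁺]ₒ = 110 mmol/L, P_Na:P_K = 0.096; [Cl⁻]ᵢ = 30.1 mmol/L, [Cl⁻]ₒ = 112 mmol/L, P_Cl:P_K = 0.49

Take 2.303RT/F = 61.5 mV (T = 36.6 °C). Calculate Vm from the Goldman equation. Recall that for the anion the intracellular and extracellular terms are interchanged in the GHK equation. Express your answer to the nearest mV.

Vm = 61.5 · log₁₀[(Σ P·[cation]ₒ + Σ P·[anion]ᵢ) / (Σ P·[cation]ᵢ + Σ P·[anion]ₒ)]
Numerator = 1×3.85 + 0.096×110 + 0.49×30.1 = 29.16
Denominator = 1×160 + 0.096×6.85 + 0.49×112 = 215.5
Vm = 61.5 · log₁₀(0.13528) = 61.5 × (-0.8688) = -53.43 mV

-53 mV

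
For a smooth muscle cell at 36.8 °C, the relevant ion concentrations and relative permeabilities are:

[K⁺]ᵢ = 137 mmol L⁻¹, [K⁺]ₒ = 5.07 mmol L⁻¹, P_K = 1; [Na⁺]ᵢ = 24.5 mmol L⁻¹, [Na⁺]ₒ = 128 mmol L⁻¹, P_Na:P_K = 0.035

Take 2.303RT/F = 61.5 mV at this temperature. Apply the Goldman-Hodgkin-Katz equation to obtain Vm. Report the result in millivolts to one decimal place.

-71.3 mV

Vm = 61.5 · log₁₀[(Σ P·[cation]ₒ + Σ P·[anion]ᵢ) / (Σ P·[cation]ᵢ + Σ P·[anion]ₒ)]
Numerator = 1×5.07 + 0.035×128 = 9.55
Denominator = 1×137 + 0.035×24.5 = 137.9
Vm = 61.5 · log₁₀(0.069274) = 61.5 × (-1.1594) = -71.30 mV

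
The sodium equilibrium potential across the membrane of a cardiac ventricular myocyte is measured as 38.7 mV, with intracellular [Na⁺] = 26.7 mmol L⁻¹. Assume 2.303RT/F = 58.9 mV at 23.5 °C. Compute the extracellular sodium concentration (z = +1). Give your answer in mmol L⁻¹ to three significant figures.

Nernst: E = (58.9/1) · log₁₀([out]/[in]), so log₁₀([out]/[in]) = 38.7 × 1 / 58.9 = 0.6570.
[out]/[in] = 10^(0.6570) = 4.54.
[out] = 4.54 × 26.7 = 121.2 mmol L⁻¹.

121 mmol L⁻¹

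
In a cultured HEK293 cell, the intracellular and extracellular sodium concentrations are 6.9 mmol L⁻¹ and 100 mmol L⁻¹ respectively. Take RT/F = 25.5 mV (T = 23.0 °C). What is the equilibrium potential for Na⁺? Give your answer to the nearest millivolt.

68 mV

E = (25.5/z) · ln([Na⁺]_out/[Na⁺]_in) with z = +1.
= (25.5/1) · ln(100/6.9) = 25.50 · ln(14.49)
= 25.50 · (2.6736) = 68.18 mV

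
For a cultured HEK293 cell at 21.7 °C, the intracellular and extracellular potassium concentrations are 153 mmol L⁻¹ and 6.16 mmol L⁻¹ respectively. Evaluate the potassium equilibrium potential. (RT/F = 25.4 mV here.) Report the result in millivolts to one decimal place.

E = (25.4/z) · ln([K⁺]_out/[K⁺]_in) with z = +1.
= (25.4/1) · ln(6.16/153) = 25.40 · ln(0.04026)
= 25.40 · (-3.2124) = -81.59 mV

-81.6 mV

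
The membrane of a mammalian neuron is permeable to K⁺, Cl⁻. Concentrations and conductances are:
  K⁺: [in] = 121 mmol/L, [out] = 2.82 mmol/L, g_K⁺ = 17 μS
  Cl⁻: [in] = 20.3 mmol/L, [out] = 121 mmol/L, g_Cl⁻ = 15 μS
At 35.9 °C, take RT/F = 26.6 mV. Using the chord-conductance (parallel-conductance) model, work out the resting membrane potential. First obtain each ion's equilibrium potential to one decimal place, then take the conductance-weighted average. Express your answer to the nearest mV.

E_K⁺ = (26.6/1)·ln(2.82/121) = -100.0 mV
E_Cl⁻ = (26.6/-1)·ln(121/20.3) = -47.5 mV
Vm = (Σ gᵢEᵢ)/(Σ gᵢ) = (17·-100.0 + 15·-47.5) / (17 + 15)
= -2412.50 / 32 = -75.39 mV

-75 mV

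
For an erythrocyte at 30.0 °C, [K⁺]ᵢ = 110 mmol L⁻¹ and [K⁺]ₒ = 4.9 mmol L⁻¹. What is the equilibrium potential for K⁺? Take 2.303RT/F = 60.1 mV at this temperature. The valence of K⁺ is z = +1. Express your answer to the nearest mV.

E = (60.1/z) · log₁₀([K⁺]_out/[K⁺]_in) with z = +1.
= (60.1/1) · log₁₀(4.9/110) = 60.10 · log₁₀(0.04455)
= 60.10 · (-1.3512) = -81.21 mV

-81 mV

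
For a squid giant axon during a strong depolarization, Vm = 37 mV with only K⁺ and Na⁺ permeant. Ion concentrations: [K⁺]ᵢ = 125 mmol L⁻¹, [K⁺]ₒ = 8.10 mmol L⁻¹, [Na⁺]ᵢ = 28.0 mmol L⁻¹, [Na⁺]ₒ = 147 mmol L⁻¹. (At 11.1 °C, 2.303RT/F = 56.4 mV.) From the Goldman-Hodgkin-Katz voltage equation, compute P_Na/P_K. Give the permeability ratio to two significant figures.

28

Let α = P_Na/P_K. GHK: Vm = 56.4·log₁₀[(Kₒ + α·Naₒ)/(Kᵢ + α·Naᵢ)].
10^(Vm/56.4) = 10^(37.0/56.4) = 4.5293
So 4.5293·(Kᵢ + α·Naᵢ) = Kₒ + α·Naₒ → α = (4.5293·125.0 − 8.1) / (147.0 − 4.5293·28.0)
α = (566.2 − 8.1) / (147.0 − 126.8) = 558.1/20.18 = 27.65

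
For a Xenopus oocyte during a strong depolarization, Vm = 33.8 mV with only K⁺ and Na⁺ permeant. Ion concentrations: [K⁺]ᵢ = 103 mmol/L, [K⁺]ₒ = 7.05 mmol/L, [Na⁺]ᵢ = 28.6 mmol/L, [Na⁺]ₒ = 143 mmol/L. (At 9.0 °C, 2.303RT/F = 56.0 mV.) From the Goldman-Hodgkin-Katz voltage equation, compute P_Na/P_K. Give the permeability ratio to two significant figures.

Let α = P_Na/P_K. GHK: Vm = 56.0·log₁₀[(Kₒ + α·Naₒ)/(Kᵢ + α·Naᵢ)].
10^(Vm/56.0) = 10^(33.8/56.0) = 4.0139
So 4.0139·(Kᵢ + α·Naᵢ) = Kₒ + α·Naₒ → α = (4.0139·103.0 − 7.05) / (143.0 − 4.0139·28.6)
α = (413.4 − 7.05) / (143.0 − 114.8) = 406.4/28.2 = 14.41

14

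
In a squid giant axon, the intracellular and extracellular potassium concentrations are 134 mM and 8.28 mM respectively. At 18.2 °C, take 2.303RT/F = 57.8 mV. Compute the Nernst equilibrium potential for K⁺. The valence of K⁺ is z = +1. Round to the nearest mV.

E = (57.8/z) · log₁₀([K⁺]_out/[K⁺]_in) with z = +1.
= (57.8/1) · log₁₀(8.28/134) = 57.80 · log₁₀(0.06179)
= 57.80 · (-1.2091) = -69.88 mV

-70 mV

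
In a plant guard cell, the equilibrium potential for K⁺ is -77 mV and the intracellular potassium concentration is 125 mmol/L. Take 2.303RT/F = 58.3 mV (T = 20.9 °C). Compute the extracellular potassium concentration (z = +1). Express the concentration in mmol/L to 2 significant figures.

6.0 mmol/L

Nernst: E = (58.3/1) · log₁₀([out]/[in]), so log₁₀([out]/[in]) = -77.0 × 1 / 58.3 = -1.3208.
[out]/[in] = 10^(-1.3208) = 0.04778.
[out] = 0.04778 × 125 = 5.972 mmol/L.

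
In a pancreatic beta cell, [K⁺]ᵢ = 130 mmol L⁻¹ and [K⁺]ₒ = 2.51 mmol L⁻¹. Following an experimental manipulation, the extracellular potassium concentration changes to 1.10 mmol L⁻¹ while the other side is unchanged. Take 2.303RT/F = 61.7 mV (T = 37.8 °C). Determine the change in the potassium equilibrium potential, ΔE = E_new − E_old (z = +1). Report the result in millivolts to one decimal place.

-22.1 mV

E_old = (61.7/1)·log₁₀(2.51/130) = -105.77 mV
E_new = (61.7/1)·log₁₀(1.10/130) = -127.88 mV
ΔE = -127.88 − (-105.77) = -22.11 mV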